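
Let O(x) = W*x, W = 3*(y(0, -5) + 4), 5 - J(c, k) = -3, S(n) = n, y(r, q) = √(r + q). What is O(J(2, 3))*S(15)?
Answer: 1440 + 360*I*√5 ≈ 1440.0 + 804.98*I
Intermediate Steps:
y(r, q) = √(q + r)
J(c, k) = 8 (J(c, k) = 5 - 1*(-3) = 5 + 3 = 8)
W = 12 + 3*I*√5 (W = 3*(√(-5 + 0) + 4) = 3*(√(-5) + 4) = 3*(I*√5 + 4) = 3*(4 + I*√5) = 12 + 3*I*√5 ≈ 12.0 + 6.7082*I)
O(x) = x*(12 + 3*I*√5) (O(x) = (12 + 3*I*√5)*x = x*(12 + 3*I*√5))
O(J(2, 3))*S(15) = (3*8*(4 + I*√5))*15 = (96 + 24*I*√5)*15 = 1440 + 360*I*√5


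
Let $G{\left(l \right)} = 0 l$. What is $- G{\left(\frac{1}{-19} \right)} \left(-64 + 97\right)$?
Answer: $0$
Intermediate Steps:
$G{\left(l \right)} = 0$
$- G{\left(\frac{1}{-19} \right)} \left(-64 + 97\right) = - 0 \left(-64 + 97\right) = - 0 \cdot 33 = \left(-1\right) 0 = 0$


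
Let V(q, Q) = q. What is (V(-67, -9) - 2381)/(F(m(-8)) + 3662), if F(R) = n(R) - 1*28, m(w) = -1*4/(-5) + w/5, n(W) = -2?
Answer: -153/227 ≈ -0.67401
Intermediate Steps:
m(w) = ⅘ + w/5 (m(w) = -4*(-⅕) + w*(⅕) = ⅘ + w/5)
F(R) = -30 (F(R) = -2 - 1*28 = -2 - 28 = -30)
(V(-67, -9) - 2381)/(F(m(-8)) + 3662) = (-67 - 2381)/(-30 + 3662) = -2448/3632 = -2448*1/3632 = -153/227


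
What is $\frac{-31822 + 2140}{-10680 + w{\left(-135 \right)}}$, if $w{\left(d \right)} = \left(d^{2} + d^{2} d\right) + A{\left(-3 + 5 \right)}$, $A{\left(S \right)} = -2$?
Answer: $\frac{14841}{1226416} \approx 0.012101$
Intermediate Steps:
$w{\left(d \right)} = -2 + d^{2} + d^{3}$ ($w{\left(d \right)} = \left(d^{2} + d^{2} d\right) - 2 = \left(d^{2} + d^{3}\right) - 2 = -2 + d^{2} + d^{3}$)
$\frac{-31822 + 2140}{-10680 + w{\left(-135 \right)}} = \frac{-31822 + 2140}{-10680 + \left(-2 + \left(-135\right)^{2} + \left(-135\right)^{3}\right)} = - \frac{29682}{-10680 - 2442152} = - \frac{29682}{-2452832} = \left(-29682\right) \left(- \frac{1}{2452832}\right) = \frac{14841}{1226416}$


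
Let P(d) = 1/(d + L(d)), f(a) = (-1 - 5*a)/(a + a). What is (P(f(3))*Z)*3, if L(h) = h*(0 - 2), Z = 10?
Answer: 45/4 ≈ 11.250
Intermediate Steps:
f(a) = (-1 - 5*a)/(2*a) (f(a) = (-1 - 5*a)/((2*a)) = (-1 - 5*a)*(1/(2*a)) = (-1 - 5*a)/(2*a))
L(h) = -2*h (L(h) = h*(-2) = -2*h)
P(d) = -1/d (P(d) = 1/(d - 2*d) = 1/(-d) = -1/d)
(P(f(3))*Z)*3 = (-1/((1/2)*(-1 - 5*3)/3)*10)*3 = (-1/((1/2)*(1/3)*(-1 - 15))*10)*3 = (-1/((1/2)*(1/3)*(-16))*10)*3 = (-1/(-8/3)*10)*3 = (-1*(-3/8)*10)*3 = ((3/8)*10)*3 = (15/4)*3 = 45/4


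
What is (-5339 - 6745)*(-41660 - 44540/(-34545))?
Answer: 1159339088896/2303 ≈ 5.0340e+8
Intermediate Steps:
(-5339 - 6745)*(-41660 - 44540/(-34545)) = -12084*(-41660 - 44540*(-1/34545)) = -12084*(-41660 + 8908/6909) = -12084*(-287820032/6909) = 1159339088896/2303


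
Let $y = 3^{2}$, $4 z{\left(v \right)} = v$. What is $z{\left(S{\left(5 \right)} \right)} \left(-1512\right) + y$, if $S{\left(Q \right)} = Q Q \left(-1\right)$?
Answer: $9459$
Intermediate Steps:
$S{\left(Q \right)} = - Q^{2}$ ($S{\left(Q \right)} = Q^{2} \left(-1\right) = - Q^{2}$)
$z{\left(v \right)} = \frac{v}{4}$
$y = 9$
$z{\left(S{\left(5 \right)} \right)} \left(-1512\right) + y = \frac{\left(-1\right) 5^{2}}{4} \left(-1512\right) + 9 = \frac{\left(-1\right) 25}{4} \left(-1512\right) + 9 = \frac{1}{4} \left(-25\right) \left(-1512\right) + 9 = \left(- \frac{25}{4}\right) \left(-1512\right) + 9 = 9450 + 9 = 9459$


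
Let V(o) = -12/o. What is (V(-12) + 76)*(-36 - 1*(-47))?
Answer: 847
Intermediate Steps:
(V(-12) + 76)*(-36 - 1*(-47)) = (-12/(-12) + 76)*(-36 - 1*(-47)) = (-12*(-1/12) + 76)*(-36 + 47) = (1 + 76)*11 = 77*11 = 847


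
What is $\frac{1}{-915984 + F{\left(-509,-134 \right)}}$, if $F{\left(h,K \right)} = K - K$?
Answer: $- \frac{1}{915984} \approx -1.0917 \cdot 10^{-6}$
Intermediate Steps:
$F{\left(h,K \right)} = 0$
$\frac{1}{-915984 + F{\left(-509,-134 \right)}} = \frac{1}{-915984 + 0} = \frac{1}{-915984} = - \frac{1}{915984}$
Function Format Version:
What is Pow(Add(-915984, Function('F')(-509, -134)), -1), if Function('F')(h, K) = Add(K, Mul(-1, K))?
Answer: Rational(-1, 915984) ≈ -1.0917e-6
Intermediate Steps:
Function('F')(h, K) = 0
Pow(Add(-915984, Function('F')(-509, -134)), -1) = Pow(Add(-915984, 0), -1) = Pow(-915984, -1) = Rational(-1, 915984)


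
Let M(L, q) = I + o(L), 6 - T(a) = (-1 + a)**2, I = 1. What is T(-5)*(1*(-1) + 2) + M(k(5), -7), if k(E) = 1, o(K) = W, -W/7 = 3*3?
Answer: -92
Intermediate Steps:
W = -63 (W = -21*3 = -7*9 = -63)
o(K) = -63
T(a) = 6 - (-1 + a)**2
M(L, q) = -62 (M(L, q) = 1 - 63 = -62)
T(-5)*(1*(-1) + 2) + M(k(5), -7) = (6 - (-1 - 5)**2)*(1*(-1) + 2) - 62 = (6 - 1*(-6)**2)*(-1 + 2) - 62 = (6 - 1*36)*1 - 62 = (6 - 36)*1 - 62 = -30*1 - 62 = -30 - 62 = -92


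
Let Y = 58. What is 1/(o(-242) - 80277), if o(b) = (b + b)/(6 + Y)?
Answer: -16/1284553 ≈ -1.2456e-5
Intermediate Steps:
o(b) = b/32 (o(b) = (b + b)/(6 + 58) = (2*b)/64 = (2*b)*(1/64) = b/32)
1/(o(-242) - 80277) = 1/((1/32)*(-242) - 80277) = 1/(-121/16 - 80277) = 1/(-1284553/16) = -16/1284553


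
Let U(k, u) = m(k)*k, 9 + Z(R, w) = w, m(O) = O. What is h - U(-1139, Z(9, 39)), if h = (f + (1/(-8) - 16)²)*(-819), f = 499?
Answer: -122813107/64 ≈ -1.9190e+6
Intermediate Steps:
Z(R, w) = -9 + w
h = -39784563/64 (h = (499 + (1/(-8) - 16)²)*(-819) = (499 + (-⅛ - 16)²)*(-819) = (499 + (-129/8)²)*(-819) = (499 + 16641/64)*(-819) = (48577/64)*(-819) = -39784563/64 ≈ -6.2163e+5)
U(k, u) = k² (U(k, u) = k*k = k²)
h - U(-1139, Z(9, 39)) = -39784563/64 - 1*(-1139)² = -39784563/64 - 1*1297321 = -39784563/64 - 1297321 = -122813107/64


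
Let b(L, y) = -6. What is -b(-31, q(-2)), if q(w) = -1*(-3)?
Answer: 6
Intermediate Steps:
q(w) = 3
-b(-31, q(-2)) = -1*(-6) = 6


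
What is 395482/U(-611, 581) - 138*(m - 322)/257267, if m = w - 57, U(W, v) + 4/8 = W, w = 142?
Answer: -203448935950/314637541 ≈ -646.61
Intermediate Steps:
U(W, v) = -1/2 + W
m = 85 (m = 142 - 57 = 85)
395482/U(-611, 581) - 138*(m - 322)/257267 = 395482/(-1/2 - 611) - 138*(85 - 322)/257267 = 395482/(-1223/2) - 138*(-237)*(1/257267) = 395482*(-2/1223) + 32706*(1/257267) = -790964/1223 + 32706/257267 = -203448935950/314637541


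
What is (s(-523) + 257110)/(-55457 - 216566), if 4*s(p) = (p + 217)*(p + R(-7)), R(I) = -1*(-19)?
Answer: -295666/272023 ≈ -1.0869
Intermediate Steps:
R(I) = 19
s(p) = (19 + p)*(217 + p)/4 (s(p) = ((p + 217)*(p + 19))/4 = ((217 + p)*(19 + p))/4 = ((19 + p)*(217 + p))/4 = (19 + p)*(217 + p)/4)
(s(-523) + 257110)/(-55457 - 216566) = ((4123/4 + 59*(-523) + (¼)*(-523)²) + 257110)/(-55457 - 216566) = ((4123/4 - 30857 + (¼)*273529) + 257110)/(-272023) = ((4123/4 - 30857 + 273529/4) + 257110)*(-1/272023) = (38556 + 257110)*(-1/272023) = 295666*(-1/272023) = -295666/272023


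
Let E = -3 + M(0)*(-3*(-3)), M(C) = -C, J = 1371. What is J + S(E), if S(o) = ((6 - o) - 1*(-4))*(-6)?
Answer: 1293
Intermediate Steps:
E = -3 (E = -3 + (-1*0)*(-3*(-3)) = -3 + 0*9 = -3 + 0 = -3)
S(o) = -60 + 6*o (S(o) = ((6 - o) + 4)*(-6) = (10 - o)*(-6) = -60 + 6*o)
J + S(E) = 1371 + (-60 + 6*(-3)) = 1371 + (-60 - 18) = 1371 - 78 = 1293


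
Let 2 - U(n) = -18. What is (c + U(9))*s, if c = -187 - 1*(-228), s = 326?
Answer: 19886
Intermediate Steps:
U(n) = 20 (U(n) = 2 - 1*(-18) = 2 + 18 = 20)
c = 41 (c = -187 + 228 = 41)
(c + U(9))*s = (41 + 20)*326 = 61*326 = 19886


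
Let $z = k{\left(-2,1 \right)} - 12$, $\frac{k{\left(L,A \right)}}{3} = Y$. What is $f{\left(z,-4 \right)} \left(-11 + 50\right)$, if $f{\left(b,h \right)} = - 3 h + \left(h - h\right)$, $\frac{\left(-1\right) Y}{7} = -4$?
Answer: $468$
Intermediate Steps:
$Y = 28$ ($Y = \left(-7\right) \left(-4\right) = 28$)
$k{\left(L,A \right)} = 84$ ($k{\left(L,A \right)} = 3 \cdot 28 = 84$)
$z = 72$ ($z = 84 - 12 = 72$)
$f{\left(b,h \right)} = - 3 h$ ($f{\left(b,h \right)} = - 3 h + 0 = - 3 h$)
$f{\left(z,-4 \right)} \left(-11 + 50\right) = \left(-3\right) \left(-4\right) \left(-11 + 50\right) = 12 \cdot 39 = 468$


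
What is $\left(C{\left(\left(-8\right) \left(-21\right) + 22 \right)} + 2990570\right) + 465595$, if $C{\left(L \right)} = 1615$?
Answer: $3457780$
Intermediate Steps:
$\left(C{\left(\left(-8\right) \left(-21\right) + 22 \right)} + 2990570\right) + 465595 = \left(1615 + 2990570\right) + 465595 = 2992185 + 465595 = 3457780$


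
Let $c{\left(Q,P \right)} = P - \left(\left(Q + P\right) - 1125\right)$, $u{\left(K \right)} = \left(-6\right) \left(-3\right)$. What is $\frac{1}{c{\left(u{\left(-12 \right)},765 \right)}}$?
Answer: $\frac{1}{1107} \approx 0.00090334$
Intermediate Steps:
$u{\left(K \right)} = 18$
$c{\left(Q,P \right)} = 1125 - Q$ ($c{\left(Q,P \right)} = P - \left(\left(P + Q\right) - 1125\right) = P - \left(-1125 + P + Q\right) = 1125 - Q$)
$\frac{1}{c{\left(u{\left(-12 \right)},765 \right)}} = \frac{1}{1125 - 18} = \frac{1}{1107}$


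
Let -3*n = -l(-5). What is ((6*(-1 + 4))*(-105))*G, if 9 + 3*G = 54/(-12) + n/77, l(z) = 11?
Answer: 8475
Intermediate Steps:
n = 11/3 (n = -(-1)*11/3 = -⅓*(-11) = 11/3 ≈ 3.6667)
G = -565/126 (G = -3 + (54/(-12) + (11/3)/77)/3 = -3 + (54*(-1/12) + (11/3)*(1/77))/3 = -3 + (-9/2 + 1/21)/3 = -3 + (⅓)*(-187/42) = -3 - 187/126 = -565/126 ≈ -4.4841)
((6*(-1 + 4))*(-105))*G = ((6*(-1 + 4))*(-105))*(-565/126) = ((6*3)*(-105))*(-565/126) = (18*(-105))*(-565/126) = -1890*(-565/126) = 8475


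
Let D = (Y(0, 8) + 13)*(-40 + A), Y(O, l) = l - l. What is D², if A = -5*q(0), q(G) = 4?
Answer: 608400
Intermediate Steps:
Y(O, l) = 0
A = -20 (A = -5*4 = -20)
D = -780 (D = (0 + 13)*(-40 - 20) = 13*(-60) = -780)
D² = (-780)² = 608400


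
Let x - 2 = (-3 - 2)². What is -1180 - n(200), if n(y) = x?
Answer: -1207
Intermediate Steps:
x = 27 (x = 2 + (-3 - 2)² = 2 + (-5)² = 2 + 25 = 27)
n(y) = 27
-1180 - n(200) = -1180 - 1*27 = -1180 - 27 = -1207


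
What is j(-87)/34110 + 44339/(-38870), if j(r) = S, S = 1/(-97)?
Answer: -1467031580/1286080029 ≈ -1.1407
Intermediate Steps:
S = -1/97 ≈ -0.010309
j(r) = -1/97
j(-87)/34110 + 44339/(-38870) = -1/97/34110 + 44339/(-38870) = -1/97*1/34110 + 44339*(-1/38870) = -1/3308670 - 44339/38870 = -1467031580/1286080029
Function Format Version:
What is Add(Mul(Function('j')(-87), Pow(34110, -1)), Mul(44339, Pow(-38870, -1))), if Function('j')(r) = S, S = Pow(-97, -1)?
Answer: Rational(-1467031580, 1286080029) ≈ -1.1407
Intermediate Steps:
S = Rational(-1, 97) ≈ -0.010309
Function('j')(r) = Rational(-1, 97)
Add(Mul(Function('j')(-87), Pow(34110, -1)), Mul(44339, Pow(-38870, -1))) = Add(Mul(Rational(-1, 97), Pow(34110, -1)), Mul(44339, Pow(-38870, -1))) = Add(Mul(Rational(-1, 97), Rational(1, 34110)), Mul(44339, Rational(-1, 38870))) = Add(Rational(-1, 3308670), Rational(-44339, 38870)) = Rational(-1467031580, 1286080029)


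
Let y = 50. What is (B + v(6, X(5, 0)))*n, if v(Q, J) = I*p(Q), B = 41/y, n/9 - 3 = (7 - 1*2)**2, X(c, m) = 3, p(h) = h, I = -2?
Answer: -70434/25 ≈ -2817.4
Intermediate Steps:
n = 252 (n = 27 + 9*(7 - 1*2)**2 = 27 + 9*(7 - 2)**2 = 27 + 9*5**2 = 27 + 9*25 = 27 + 225 = 252)
B = 41/50 ≈ 0.82000
v(Q, J) = -2*Q
(B + v(6, X(5, 0)))*n = (41/50 - 2*6)*252 = (41/50 - 12)*252 = -559/50*252 = -70434/25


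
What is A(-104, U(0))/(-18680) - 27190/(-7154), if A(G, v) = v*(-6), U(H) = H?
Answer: 13595/3577 ≈ 3.8007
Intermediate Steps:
A(G, v) = -6*v
A(-104, U(0))/(-18680) - 27190/(-7154) = -6*0/(-18680) - 27190/(-7154) = 0*(-1/18680) - 27190*(-1/7154) = 0 + 13595/3577 = 13595/3577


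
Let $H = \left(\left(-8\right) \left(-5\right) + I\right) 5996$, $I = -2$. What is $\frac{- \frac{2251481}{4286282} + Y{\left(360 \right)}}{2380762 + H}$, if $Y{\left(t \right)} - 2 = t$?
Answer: $\frac{1549382603}{11181238088020} \approx 0.00013857$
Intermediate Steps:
$Y{\left(t \right)} = 2 + t$
$H = 227848$ ($H = \left(\left(-8\right) \left(-5\right) - 2\right) 5996 = \left(40 - 2\right) 5996 = 38 \cdot 5996 = 227848$)
$\frac{- \frac{2251481}{4286282} + Y{\left(360 \right)}}{2380762 + H} = \frac{- \frac{2251481}{4286282} + \left(2 + 360\right)}{2380762 + 227848} = \frac{\left(-2251481\right) \frac{1}{4286282} + 362}{2608610} = \left(- \frac{2251481}{4286282} + 362\right) \frac{1}{2608610} = \frac{1549382603}{4286282} \cdot \frac{1}{2608610} = \frac{1549382603}{11181238088020}$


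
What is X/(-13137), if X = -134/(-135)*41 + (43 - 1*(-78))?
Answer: -21829/1773495 ≈ -0.012308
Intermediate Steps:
X = 21829/135 (X = -134*(-1/135)*41 + (43 + 78) = (134/135)*41 + 121 = 5494/135 + 121 = 21829/135 ≈ 161.70)
X/(-13137) = (21829/135)/(-13137) = (21829/135)*(-1/13137) = -21829/1773495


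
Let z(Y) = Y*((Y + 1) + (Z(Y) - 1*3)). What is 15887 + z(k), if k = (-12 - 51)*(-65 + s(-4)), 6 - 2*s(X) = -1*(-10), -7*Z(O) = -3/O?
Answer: 124770005/7 ≈ 1.7824e+7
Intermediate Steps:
Z(O) = 3/(7*O) (Z(O) = -(-3)/(7*O) = 3/(7*O))
s(X) = -2 (s(X) = 3 - (-1)*(-10)/2 = 3 - 1/2*10 = 3 - 5 = -2)
k = 4221 (k = (-12 - 51)*(-65 - 2) = -63*(-67) = 4221)
z(Y) = Y*(-2 + Y + 3/(7*Y)) (z(Y) = Y*((Y + 1) + (3/(7*Y) - 1*3)) = Y*((1 + Y) + (3/(7*Y) - 3)) = Y*((1 + Y) + (-3 + 3/(7*Y))) = Y*(-2 + Y + 3/(7*Y)))
15887 + z(k) = 15887 + (3/7 + 4221*(-2 + 4221)) = 15887 + (3/7 + 4221*4219) = 15887 + (3/7 + 17808399) = 15887 + 124658796/7 = 124770005/7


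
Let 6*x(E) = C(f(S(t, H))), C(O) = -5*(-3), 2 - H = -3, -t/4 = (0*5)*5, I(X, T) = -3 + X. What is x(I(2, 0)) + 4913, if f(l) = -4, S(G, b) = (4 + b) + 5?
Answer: 9831/2 ≈ 4915.5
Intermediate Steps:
t = 0 (t = -4*0*5*5 = -0*5 = -4*0 = 0)
H = 5 (H = 2 - 1*(-3) = 2 + 3 = 5)
S(G, b) = 9 + b
C(O) = 15
x(E) = 5/2 (x(E) = (1/6)*15 = 5/2)
x(I(2, 0)) + 4913 = 5/2 + 4913 = 9831/2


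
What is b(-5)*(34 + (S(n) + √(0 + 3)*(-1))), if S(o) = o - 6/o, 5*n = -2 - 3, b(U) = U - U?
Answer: 0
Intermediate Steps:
b(U) = 0
n = -1 (n = (-2 - 3)/5 = (⅕)*(-5) = -1)
S(o) = o - 6/o
b(-5)*(34 + (S(n) + √(0 + 3)*(-1))) = 0*(34 + ((-1 - 6/(-1)) + √(0 + 3)*(-1))) = 0*(34 + ((-1 - 6*(-1)) + √3*(-1))) = 0*(34 + ((-1 + 6) - √3)) = 0*(34 + (5 - √3)) = 0*(39 - √3) = 0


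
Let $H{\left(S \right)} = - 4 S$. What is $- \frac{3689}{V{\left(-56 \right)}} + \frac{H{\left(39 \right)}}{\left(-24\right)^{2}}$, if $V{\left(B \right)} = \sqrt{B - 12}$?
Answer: $- \frac{13}{48} + \frac{217 i \sqrt{17}}{2} \approx -0.27083 + 447.36 i$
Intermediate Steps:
$V{\left(B \right)} = \sqrt{-12 + B}$
$- \frac{3689}{V{\left(-56 \right)}} + \frac{H{\left(39 \right)}}{\left(-24\right)^{2}} = - \frac{3689}{\sqrt{-12 - 56}} + \frac{\left(-4\right) 39}{\left(-24\right)^{2}} = - \frac{3689}{\sqrt{-68}} - \frac{156}{576} = - \frac{3689}{2 i \sqrt{17}} - \frac{13}{48} = - 3689 \left(- \frac{i \sqrt{17}}{34}\right) - \frac{13}{48} = \frac{217 i \sqrt{17}}{2} - \frac{13}{48} = - \frac{13}{48} + \frac{217 i \sqrt{17}}{2}$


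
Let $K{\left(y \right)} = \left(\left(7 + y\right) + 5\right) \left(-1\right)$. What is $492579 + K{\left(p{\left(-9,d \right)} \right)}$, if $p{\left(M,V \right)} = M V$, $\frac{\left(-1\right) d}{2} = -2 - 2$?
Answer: $492639$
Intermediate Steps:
$d = 8$ ($d = - 2 \left(-2 - 2\right) = \left(-2\right) \left(-4\right) = 8$)
$K{\left(y \right)} = -12 - y$ ($K{\left(y \right)} = \left(12 + y\right) \left(-1\right) = -12 - y$)
$492579 + K{\left(p{\left(-9,d \right)} \right)} = 492579 - \left(12 - 72\right) = 492579 - -60 = 492579 + \left(-12 + 72\right) = 492579 + 60 = 492639$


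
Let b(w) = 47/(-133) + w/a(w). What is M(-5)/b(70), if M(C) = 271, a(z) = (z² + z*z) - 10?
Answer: -35286097/45082 ≈ -782.71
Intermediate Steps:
a(z) = -10 + 2*z² (a(z) = (z² + z²) - 10 = 2*z² - 10 = -10 + 2*z²)
b(w) = -47/133 + w/(-10 + 2*w²) (b(w) = 47/(-133) + w/(-10 + 2*w²) = 47*(-1/133) + w/(-10 + 2*w²) = -47/133 + w/(-10 + 2*w²))
M(-5)/b(70) = 271/(((470 - 94*70² + 133*70)/(266*(-5 + 70²)))) = 271/(((470 - 94*4900 + 9310)/(266*(-5 + 4900)))) = 271/(((1/266)*(470 - 460600 + 9310)/4895)) = 271/(((1/266)*(1/4895)*(-450820))) = 271/(-45082/130207) = 271*(-130207/45082) = -35286097/45082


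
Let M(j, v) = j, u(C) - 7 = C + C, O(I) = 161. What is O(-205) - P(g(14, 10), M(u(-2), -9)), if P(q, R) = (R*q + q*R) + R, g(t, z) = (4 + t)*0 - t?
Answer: 242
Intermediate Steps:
u(C) = 7 + 2*C (u(C) = 7 + (C + C) = 7 + 2*C)
g(t, z) = -t (g(t, z) = 0 - t = -t)
P(q, R) = R + 2*R*q (P(q, R) = (R*q + R*q) + R = 2*R*q + R = R + 2*R*q)
O(-205) - P(g(14, 10), M(u(-2), -9)) = 161 - (7 + 2*(-2))*(1 + 2*(-1*14)) = 161 - (7 - 4)*(1 + 2*(-14)) = 161 - 3*(1 - 28) = 161 - 3*(-27) = 161 - 1*(-81) = 161 + 81 = 242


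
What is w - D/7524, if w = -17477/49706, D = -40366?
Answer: 234366931/46748493 ≈ 5.0134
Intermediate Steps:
w = -17477/49706 (w = -17477*1/49706 = -17477/49706 ≈ -0.35161)
w - D/7524 = -17477/49706 - (-40366)/7524 = -17477/49706 - 1*(-20183/3762) = -17477/49706 + 20183/3762 = 234366931/46748493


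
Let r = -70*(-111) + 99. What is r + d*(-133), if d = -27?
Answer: 11460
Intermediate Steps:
r = 7869 (r = 7770 + 99 = 7869)
r + d*(-133) = 7869 - 27*(-133) = 7869 + 3591 = 11460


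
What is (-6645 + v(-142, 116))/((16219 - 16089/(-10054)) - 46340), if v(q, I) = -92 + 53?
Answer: 67200936/302820445 ≈ 0.22192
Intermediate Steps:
v(q, I) = -39
(-6645 + v(-142, 116))/((16219 - 16089/(-10054)) - 46340) = (-6645 - 39)/((16219 - 16089/(-10054)) - 46340) = -6684/((16219 - 16089*(-1/10054)) - 46340) = -6684/((16219 + 16089/10054) - 46340) = -6684/(163081915/10054 - 46340) = -6684/(-302820445/10054) = -6684*(-10054/302820445) = 67200936/302820445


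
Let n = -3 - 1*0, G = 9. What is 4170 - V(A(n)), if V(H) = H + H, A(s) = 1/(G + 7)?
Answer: 33359/8 ≈ 4169.9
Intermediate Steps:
n = -3 (n = -3 + 0 = -3)
A(s) = 1/16 (A(s) = 1/(9 + 7) = 1/16)
V(H) = 2*H
4170 - V(A(n)) = 4170 - 2/16 = 4170 - 1*⅛ = 4170 - ⅛ = 33359/8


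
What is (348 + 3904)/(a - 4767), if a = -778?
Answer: -4252/5545 ≈ -0.76682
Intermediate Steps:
(348 + 3904)/(a - 4767) = (348 + 3904)/(-778 - 4767) = 4252/(-5545) = 4252*(-1/5545) = -4252/5545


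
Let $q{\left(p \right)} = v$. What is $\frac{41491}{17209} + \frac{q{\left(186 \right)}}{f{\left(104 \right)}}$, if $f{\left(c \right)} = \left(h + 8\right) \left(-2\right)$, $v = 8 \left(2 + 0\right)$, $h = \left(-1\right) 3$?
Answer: $\frac{69783}{86045} \approx 0.81101$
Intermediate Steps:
$h = -3$
$v = 16$ ($v = 8 \cdot 2 = 16$)
$q{\left(p \right)} = 16$
$f{\left(c \right)} = -10$ ($f{\left(c \right)} = \left(-3 + 8\right) \left(-2\right) = 5 \left(-2\right) = -10$)
$\frac{41491}{17209} + \frac{q{\left(186 \right)}}{f{\left(104 \right)}} = \frac{41491}{17209} + \frac{16}{-10} = 41491 \cdot \frac{1}{17209} + 16 \left(- \frac{1}{10}\right) = \frac{41491}{17209} - \frac{8}{5} = \frac{69783}{86045}$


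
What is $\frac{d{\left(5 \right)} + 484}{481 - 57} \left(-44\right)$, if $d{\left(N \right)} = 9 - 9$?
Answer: $- \frac{2662}{53} \approx -50.226$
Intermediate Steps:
$d{\left(N \right)} = 0$ ($d{\left(N \right)} = 9 - 9 = 0$)
$\frac{d{\left(5 \right)} + 484}{481 - 57} \left(-44\right) = \frac{0 + 484}{481 - 57} \left(-44\right) = \frac{484}{424} \left(-44\right) = 484 \cdot \frac{1}{424} \left(-44\right) = \frac{121}{106} \left(-44\right) = - \frac{2662}{53}$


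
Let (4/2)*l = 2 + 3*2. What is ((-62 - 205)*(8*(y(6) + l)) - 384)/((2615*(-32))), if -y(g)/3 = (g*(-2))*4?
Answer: 9891/2615 ≈ 3.7824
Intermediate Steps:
y(g) = 24*g (y(g) = -3*g*(-2)*4 = -3*(-2*g)*4 = -(-24)*g = 24*g)
l = 4 (l = (2 + 3*2)/2 = (2 + 6)/2 = (1/2)*8 = 4)
((-62 - 205)*(8*(y(6) + l)) - 384)/((2615*(-32))) = ((-62 - 205)*(8*(24*6 + 4)) - 384)/((2615*(-32))) = (-2136*(144 + 4) - 384)/(-83680) = (-2136*148 - 384)*(-1/83680) = (-267*1184 - 384)*(-1/83680) = (-316128 - 384)*(-1/83680) = -316512*(-1/83680) = 9891/2615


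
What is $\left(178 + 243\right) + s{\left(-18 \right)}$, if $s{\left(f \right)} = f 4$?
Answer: $349$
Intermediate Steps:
$s{\left(f \right)} = 4 f$
$\left(178 + 243\right) + s{\left(-18 \right)} = \left(178 + 243\right) + 4 \left(-18\right) = 421 - 72 = 349$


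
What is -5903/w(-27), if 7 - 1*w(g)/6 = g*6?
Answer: -5903/1014 ≈ -5.8215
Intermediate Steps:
w(g) = 42 - 36*g (w(g) = 42 - 6*g*6 = 42 - 36*g)
-5903/w(-27) = -5903/(42 - 36*(-27)) = -5903/(42 + 972) = -5903/1014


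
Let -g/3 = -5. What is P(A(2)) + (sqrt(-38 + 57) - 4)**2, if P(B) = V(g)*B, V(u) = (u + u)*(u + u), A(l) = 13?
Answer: 11735 - 8*sqrt(19) ≈ 11700.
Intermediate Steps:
g = 15 (g = -3*(-5) = 15)
V(u) = 4*u**2 (V(u) = (2*u)*(2*u) = 4*u**2)
P(B) = 900*B (P(B) = (4*15**2)*B = (4*225)*B = 900*B)
P(A(2)) + (sqrt(-38 + 57) - 4)**2 = 900*13 + (sqrt(-38 + 57) - 4)**2 = 11700 + (sqrt(19) - 4)**2 = 11700 + (-4 + sqrt(19))**2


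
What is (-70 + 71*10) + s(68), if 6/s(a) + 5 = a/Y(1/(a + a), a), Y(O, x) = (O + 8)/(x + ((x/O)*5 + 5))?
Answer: 274110201094/428297179 ≈ 640.00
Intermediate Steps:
Y(O, x) = (8 + O)/(5 + x + 5*x/O) (Y(O, x) = (8 + O)/(x + (5*x/O + 5)) = (8 + O)/(x + (5 + 5*x/O)) = (8 + O)/(5 + x + 5*x/O))
s(a) = 6/(-5 + 2*a²*(½ + 5*a + 5/(2*a))/(8 + 1/(2*a))) (s(a) = 6/(-5 + a/(((8 + 1/(a + a))/((a + a)*(5/(a + a) + 5*a + a/(a + a)))))) = 6/(-5 + a/(((8 + 1/(2*a))/(((2*a))*(5/((2*a)) + 5*a + a/((2*a))))))) = 6/(-5 + a/(((1/(2*a))*(8 + 1/(2*a))/(5*(1/(2*a)) + 5*a + (1/(2*a))*a)))) = 6/(-5 + a/(((1/(2*a))*(8 + 1/(2*a))/(5/(2*a) + 5*a + ½)))) = 6/(-5 + a/(((1/(2*a))*(8 + 1/(2*a))/(½ + 5*a + 5/(2*a))))) = 6/(-5 + a/(((8 + 1/(2*a))/(2*a*(½ + 5*a + 5/(2*a)))))) = 6/(-5 + a*(2*a*(½ + 5*a + 5/(2*a))/(8 + 1/(2*a)))) = 6/(-5 + 2*a²*(½ + 5*a + 5/(2*a))/(8 + 1/(2*a))))
(-70 + 71*10) + s(68) = (-70 + 71*10) + 6*(-1 - 16*68)/(5 + 80*68 - 2*68²*(5 + 68*(1 + 10*68))) = (-70 + 710) + 6*(-1 - 1088)/(5 + 5440 - 2*4624*(5 + 68*(1 + 680))) = 640 + 6*(-1089)/(5 + 5440 - 2*4624*(5 + 68*681)) = 640 + 6*(-1089)/(5 + 5440 - 2*4624*(5 + 46308)) = 640 + 6*(-1089)/(5 + 5440 - 2*4624*46313) = 640 + 6*(-1089)/(5 + 5440 - 428302624) = 640 + 6*(-1089)/(-428297179) = 640 + 6*(-1/428297179)*(-1089) = 640 + 6534/428297179 = 274110201094/428297179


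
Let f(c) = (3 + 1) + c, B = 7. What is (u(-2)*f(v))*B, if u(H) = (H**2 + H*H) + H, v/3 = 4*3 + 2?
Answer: 1932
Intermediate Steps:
v = 42 (v = 3*(4*3 + 2) = 3*(12 + 2) = 3*14 = 42)
f(c) = 4 + c
u(H) = H + 2*H**2 (u(H) = (H**2 + H**2) + H = 2*H**2 + H = H + 2*H**2)
(u(-2)*f(v))*B = ((-2*(1 + 2*(-2)))*(4 + 42))*7 = (-2*(1 - 4)*46)*7 = (-2*(-3)*46)*7 = (6*46)*7 = 276*7 = 1932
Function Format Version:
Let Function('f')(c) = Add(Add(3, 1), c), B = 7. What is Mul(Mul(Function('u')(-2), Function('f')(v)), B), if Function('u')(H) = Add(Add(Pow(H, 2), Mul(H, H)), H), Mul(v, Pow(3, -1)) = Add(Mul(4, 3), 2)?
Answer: 1932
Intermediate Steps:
v = 42 (v = Mul(3, Add(Mul(4, 3), 2)) = Mul(3, Add(12, 2)) = Mul(3, 14) = 42)
Function('f')(c) = Add(4, c)
Function('u')(H) = Add(H, Mul(2, Pow(H, 2))) (Function('u')(H) = Add(Add(Pow(H, 2), Pow(H, 2)), H) = Add(Mul(2, Pow(H, 2)), H) = Add(H, Mul(2, Pow(H, 2))))
Mul(Mul(Function('u')(-2), Function('f')(v)), B) = Mul(Mul(Mul(-2, Add(1, Mul(2, -2))), Add(4, 42)), 7) = Mul(Mul(Mul(-2, Add(1, -4)), 46), 7) = Mul(Mul(Mul(-2, -3), 46), 7) = Mul(Mul(6, 46), 7) = Mul(276, 7) = 1932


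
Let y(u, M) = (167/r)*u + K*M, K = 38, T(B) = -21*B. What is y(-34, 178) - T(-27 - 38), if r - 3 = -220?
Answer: 1177261/217 ≈ 5425.2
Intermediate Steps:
r = -217 (r = 3 - 220 = -217)
y(u, M) = 38*M - 167*u/217 (y(u, M) = (167/(-217))*u + 38*M = (167*(-1/217))*u + 38*M = -167*u/217 + 38*M = 38*M - 167*u/217)
y(-34, 178) - T(-27 - 38) = (38*178 - 167/217*(-34)) - (-21)*(-27 - 38) = (6764 + 5678/217) - (-21)*(-65) = 1473466/217 - 1*1365 = 1473466/217 - 1365 = 1177261/217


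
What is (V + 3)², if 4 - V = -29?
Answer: 1296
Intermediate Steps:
V = 33 (V = 4 - 1*(-29) = 4 + 29 = 33)
(V + 3)² = (33 + 3)² = 36² = 1296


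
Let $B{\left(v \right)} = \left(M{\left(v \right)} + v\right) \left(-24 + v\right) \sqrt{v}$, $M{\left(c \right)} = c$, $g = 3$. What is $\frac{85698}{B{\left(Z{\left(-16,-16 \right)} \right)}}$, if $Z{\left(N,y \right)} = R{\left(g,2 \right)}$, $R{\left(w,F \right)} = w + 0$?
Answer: $- \frac{1587 \sqrt{3}}{7} \approx -392.68$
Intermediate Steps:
$R{\left(w,F \right)} = w$
$Z{\left(N,y \right)} = 3$
$B{\left(v \right)} = 2 v^{\frac{3}{2}} \left(-24 + v\right)$ ($B{\left(v \right)} = \left(v + v\right) \left(-24 + v\right) \sqrt{v} = 2 v \left(-24 + v\right) \sqrt{v} = 2 v^{\frac{3}{2}} \left(-24 + v\right)$)
$\frac{85698}{B{\left(Z{\left(-16,-16 \right)} \right)}} = \frac{85698}{2 \cdot 3^{\frac{3}{2}} \left(-24 + 3\right)} = \frac{85698}{2 \cdot 3 \sqrt{3} \left(-21\right)} = \frac{85698}{\left(-126\right) \sqrt{3}} = 85698 \left(- \frac{\sqrt{3}}{378}\right) = - \frac{1587 \sqrt{3}}{7}$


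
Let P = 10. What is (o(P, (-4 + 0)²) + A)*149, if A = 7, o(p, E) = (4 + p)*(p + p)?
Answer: 42763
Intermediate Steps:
o(p, E) = 2*p*(4 + p) (o(p, E) = (4 + p)*(2*p) = 2*p*(4 + p))
(o(P, (-4 + 0)²) + A)*149 = (2*10*(4 + 10) + 7)*149 = (2*10*14 + 7)*149 = (280 + 7)*149 = 287*149 = 42763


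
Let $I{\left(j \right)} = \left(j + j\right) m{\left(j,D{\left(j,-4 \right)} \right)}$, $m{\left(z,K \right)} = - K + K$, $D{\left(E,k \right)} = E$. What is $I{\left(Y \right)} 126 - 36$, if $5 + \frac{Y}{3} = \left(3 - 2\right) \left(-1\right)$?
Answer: $-36$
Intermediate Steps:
$m{\left(z,K \right)} = 0$
$Y = -18$ ($Y = -15 + 3 \left(3 - 2\right) \left(-1\right) = -15 + 3 \cdot 1 \left(-1\right) = -15 + 3 \left(-1\right) = -15 - 3 = -18$)
$I{\left(j \right)} = 0$ ($I{\left(j \right)} = \left(j + j\right) 0 = 2 j 0 = 0$)
$I{\left(Y \right)} 126 - 36 = 0 \cdot 126 - 36 = 0 - 36 = -36$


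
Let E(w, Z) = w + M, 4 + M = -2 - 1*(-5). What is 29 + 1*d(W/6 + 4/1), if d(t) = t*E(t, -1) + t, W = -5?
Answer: 1405/36 ≈ 39.028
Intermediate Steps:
M = -1 (M = -4 + (-2 - 1*(-5)) = -4 + (-2 + 5) = -4 + 3 = -1)
E(w, Z) = -1 + w (E(w, Z) = w - 1 = -1 + w)
d(t) = t + t*(-1 + t) (d(t) = t*(-1 + t) + t = t + t*(-1 + t))
29 + 1*d(W/6 + 4/1) = 29 + 1*(-5/6 + 4/1)² = 29 + 1*(-5*⅙ + 4*1)² = 29 + 1*(-⅚ + 4)² = 29 + 1*(19/6)² = 29 + 1*(361/36) = 29 + 361/36 = 1405/36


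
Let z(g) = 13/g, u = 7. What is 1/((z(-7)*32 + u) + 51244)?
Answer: 7/358341 ≈ 1.9534e-5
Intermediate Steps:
1/((z(-7)*32 + u) + 51244) = 1/(((13/(-7))*32 + 7) + 51244) = 1/(((13*(-⅐))*32 + 7) + 51244) = 1/((-13/7*32 + 7) + 51244) = 1/((-416/7 + 7) + 51244) = 1/(-367/7 + 51244) = 1/(358341/7) = 7/358341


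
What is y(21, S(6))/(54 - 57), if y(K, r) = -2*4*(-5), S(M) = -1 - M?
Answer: -40/3 ≈ -13.333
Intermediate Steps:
y(K, r) = 40 (y(K, r) = -8*(-5) = 40)
y(21, S(6))/(54 - 57) = 40/(54 - 57) = 40/(-3) = -1/3*40 = -40/3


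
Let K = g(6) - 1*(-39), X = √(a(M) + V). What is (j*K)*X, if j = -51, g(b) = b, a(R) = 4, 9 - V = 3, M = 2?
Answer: -2295*√10 ≈ -7257.4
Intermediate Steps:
V = 6 (V = 9 - 1*3 = 9 - 3 = 6)
X = √10 (X = √(4 + 6) = √10 ≈ 3.1623)
K = 45 (K = 6 - 1*(-39) = 6 + 39 = 45)
(j*K)*X = (-51*45)*√10 = -2295*√10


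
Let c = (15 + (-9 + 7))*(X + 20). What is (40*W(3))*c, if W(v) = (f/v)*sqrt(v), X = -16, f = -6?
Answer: -4160*sqrt(3) ≈ -7205.3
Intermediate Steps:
W(v) = -6/sqrt(v) (W(v) = (-6/v)*sqrt(v) = -6/sqrt(v))
c = 52 (c = (15 + (-9 + 7))*(-16 + 20) = (15 - 2)*4 = 13*4 = 52)
(40*W(3))*c = (40*(-2*sqrt(3)))*52 = -80*sqrt(3)*52 = -4160*sqrt(3)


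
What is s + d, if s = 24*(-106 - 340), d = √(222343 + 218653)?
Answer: -10704 + 2*√110249 ≈ -10040.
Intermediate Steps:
d = 2*√110249 (d = √440996 = 2*√110249 ≈ 664.08)
s = -10704 (s = 24*(-446) = -10704)
s + d = -10704 + 2*√110249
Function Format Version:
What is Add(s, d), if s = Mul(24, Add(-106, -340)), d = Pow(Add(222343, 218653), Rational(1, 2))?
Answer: Add(-10704, Mul(2, Pow(110249, Rational(1, 2)))) ≈ -10040.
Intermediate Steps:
d = Mul(2, Pow(110249, Rational(1, 2))) (d = Pow(440996, Rational(1, 2)) = Mul(2, Pow(110249, Rational(1, 2))) ≈ 664.08)
s = -10704 (s = Mul(24, -446) = -10704)
Add(s, d) = Add(-10704, Mul(2, Pow(110249, Rational(1, 2))))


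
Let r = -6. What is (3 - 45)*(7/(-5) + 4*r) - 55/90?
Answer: 95957/90 ≈ 1066.2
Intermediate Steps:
(3 - 45)*(7/(-5) + 4*r) - 55/90 = (3 - 45)*(7/(-5) + 4*(-6)) - 55/90 = -42*(7*(-1/5) - 24) - 55*1/90 = -42*(-7/5 - 24) - 11/18 = -42*(-127/5) - 11/18 = 5334/5 - 11/18 = 95957/90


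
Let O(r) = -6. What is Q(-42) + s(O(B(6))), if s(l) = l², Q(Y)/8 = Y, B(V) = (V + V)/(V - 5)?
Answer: -300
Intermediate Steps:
B(V) = 2*V/(-5 + V) (B(V) = (2*V)/(-5 + V) = 2*V/(-5 + V))
Q(Y) = 8*Y
Q(-42) + s(O(B(6))) = 8*(-42) + (-6)² = -336 + 36 = -300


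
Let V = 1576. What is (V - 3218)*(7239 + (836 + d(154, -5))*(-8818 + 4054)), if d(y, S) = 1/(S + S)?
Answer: 32634656406/5 ≈ 6.5269e+9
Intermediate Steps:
d(y, S) = 1/(2*S)
(V - 3218)*(7239 + (836 + d(154, -5))*(-8818 + 4054)) = (1576 - 3218)*(7239 + (836 + (½)/(-5))*(-8818 + 4054)) = -1642*(7239 + (836 + (½)*(-⅕))*(-4764)) = -1642*(7239 + (836 - ⅒)*(-4764)) = -1642*(7239 + (8359/10)*(-4764)) = -1642*(7239 - 19911138/5) = -1642*(-19874943/5) = 32634656406/5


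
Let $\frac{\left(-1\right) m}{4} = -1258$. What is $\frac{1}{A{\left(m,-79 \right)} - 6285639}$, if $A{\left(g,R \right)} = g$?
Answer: $- \frac{1}{6280607} \approx -1.5922 \cdot 10^{-7}$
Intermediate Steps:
$m = 5032$ ($m = \left(-4\right) \left(-1258\right) = 5032$)
$\frac{1}{A{\left(m,-79 \right)} - 6285639} = \frac{1}{5032 - 6285639} = \frac{1}{-6280607} = - \frac{1}{6280607}$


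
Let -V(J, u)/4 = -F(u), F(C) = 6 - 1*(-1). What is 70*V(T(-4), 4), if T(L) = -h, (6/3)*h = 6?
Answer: 1960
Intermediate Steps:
h = 3 (h = (½)*6 = 3)
F(C) = 7 (F(C) = 6 + 1 = 7)
T(L) = -3 (T(L) = -1*3 = -3)
V(J, u) = 28 (V(J, u) = -(-4)*7 = -4*(-7) = 28)
70*V(T(-4), 4) = 70*28 = 1960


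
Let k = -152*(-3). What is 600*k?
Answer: 273600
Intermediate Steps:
k = 456
600*k = 600*456 = 273600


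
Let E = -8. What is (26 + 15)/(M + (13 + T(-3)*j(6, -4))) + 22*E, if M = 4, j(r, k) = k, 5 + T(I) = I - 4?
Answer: -11399/65 ≈ -175.37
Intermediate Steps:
T(I) = -9 + I (T(I) = -5 + (I - 4) = -5 + (-4 + I) = -9 + I)
(26 + 15)/(M + (13 + T(-3)*j(6, -4))) + 22*E = (26 + 15)/(4 + (13 + (-9 - 3)*(-4))) + 22*(-8) = 41/(4 + (13 - 12*(-4))) - 176 = 41/(4 + (13 + 48)) - 176 = 41/(4 + 61) - 176 = 41/65 - 176 = -11399/65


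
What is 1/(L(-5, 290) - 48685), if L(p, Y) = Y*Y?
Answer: 1/35415 ≈ 2.8237e-5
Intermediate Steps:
L(p, Y) = Y²
1/(L(-5, 290) - 48685) = 1/(290² - 48685) = 1/(84100 - 48685) = 1/35415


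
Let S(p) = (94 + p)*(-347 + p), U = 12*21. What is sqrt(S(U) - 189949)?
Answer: 17*I*sqrt(771) ≈ 472.04*I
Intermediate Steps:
U = 252
S(p) = (-347 + p)*(94 + p)
sqrt(S(U) - 189949) = sqrt((-32618 + 252**2 - 253*252) - 189949) = sqrt((-32618 + 63504 - 63756) - 189949) = sqrt(-32870 - 189949) = sqrt(-222819) = 17*I*sqrt(771)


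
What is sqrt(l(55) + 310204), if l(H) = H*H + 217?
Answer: sqrt(313446) ≈ 559.86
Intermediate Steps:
l(H) = 217 + H**2 (l(H) = H**2 + 217 = 217 + H**2)
sqrt(l(55) + 310204) = sqrt((217 + 55**2) + 310204) = sqrt((217 + 3025) + 310204) = sqrt(3242 + 310204) = sqrt(313446)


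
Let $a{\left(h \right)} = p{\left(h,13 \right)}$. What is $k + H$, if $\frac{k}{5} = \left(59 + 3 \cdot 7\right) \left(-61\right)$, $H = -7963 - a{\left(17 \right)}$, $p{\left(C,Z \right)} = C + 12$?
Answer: $-32392$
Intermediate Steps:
$p{\left(C,Z \right)} = 12 + C$
$a{\left(h \right)} = 12 + h$
$H = -7992$ ($H = -7963 - \left(12 + 17\right) = -7963 - 29 = -7992$)
$k = -24400$ ($k = 5 \left(59 + 3 \cdot 7\right) \left(-61\right) = 5 \left(59 + 21\right) \left(-61\right) = 5 \cdot 80 \left(-61\right) = 5 \left(-4880\right) = -24400$)
$k + H = -24400 - 7992 = -32392$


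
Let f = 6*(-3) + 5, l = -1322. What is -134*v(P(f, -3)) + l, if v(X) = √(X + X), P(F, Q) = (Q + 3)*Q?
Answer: -1322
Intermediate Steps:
f = -13 (f = -18 + 5 = -13)
P(F, Q) = Q*(3 + Q) (P(F, Q) = (3 + Q)*Q = Q*(3 + Q))
v(X) = √2*√X (v(X) = √(2*X) = √2*√X)
-134*v(P(f, -3)) + l = -134*√2*√(-3*(3 - 3)) - 1322 = -134*√2*√(-3*0) - 1322 = -134*√2*√0 - 1322 = -134*√2*0 - 1322 = -134*0 - 1322 = 0 - 1322 = -1322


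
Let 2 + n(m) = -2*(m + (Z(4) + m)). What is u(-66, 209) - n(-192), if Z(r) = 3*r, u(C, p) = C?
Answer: -808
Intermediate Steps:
n(m) = -26 - 4*m (n(m) = -2 - 2*(m + (3*4 + m)) = -2 - 2*(m + (12 + m)) = -2 - 2*(12 + 2*m) = -2 + (-24 - 4*m) = -26 - 4*m)
u(-66, 209) - n(-192) = -66 - (-26 - 4*(-192)) = -66 - (-26 + 768) = -66 - 1*742 = -66 - 742 = -808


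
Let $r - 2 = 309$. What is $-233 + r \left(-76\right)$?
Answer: $-23869$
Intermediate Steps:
$r = 311$ ($r = 2 + 309 = 311$)
$-233 + r \left(-76\right) = -233 + 311 \left(-76\right) = -233 - 23636 = -23869$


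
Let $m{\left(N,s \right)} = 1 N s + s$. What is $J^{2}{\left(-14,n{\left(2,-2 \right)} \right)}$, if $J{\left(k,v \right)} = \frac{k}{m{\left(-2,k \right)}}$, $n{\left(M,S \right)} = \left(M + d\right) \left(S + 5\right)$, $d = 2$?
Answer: $1$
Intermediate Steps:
$n{\left(M,S \right)} = \left(2 + M\right) \left(5 + S\right)$ ($n{\left(M,S \right)} = \left(M + 2\right) \left(S + 5\right) = \left(2 + M\right) \left(5 + S\right)$)
$m{\left(N,s \right)} = s + N s$ ($m{\left(N,s \right)} = N s + s = s + N s$)
$J{\left(k,v \right)} = -1$ ($J{\left(k,v \right)} = \frac{k}{k \left(1 - 2\right)} = \frac{k}{k \left(-1\right)} = \frac{k}{\left(-1\right) k} = k \left(- \frac{1}{k}\right) = -1$)
$J^{2}{\left(-14,n{\left(2,-2 \right)} \right)} = \left(-1\right)^{2} = 1$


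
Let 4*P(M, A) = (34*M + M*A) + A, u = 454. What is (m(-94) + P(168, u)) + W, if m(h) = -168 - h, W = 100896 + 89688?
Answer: 422239/2 ≈ 2.1112e+5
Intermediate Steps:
W = 190584
P(M, A) = A/4 + 17*M/2 + A*M/4 (P(M, A) = ((34*M + M*A) + A)/4 = ((34*M + A*M) + A)/4 = (A + 34*M + A*M)/4 = A/4 + 17*M/2 + A*M/4)
(m(-94) + P(168, u)) + W = ((-168 - 1*(-94)) + ((1/4)*454 + (17/2)*168 + (1/4)*454*168)) + 190584 = ((-168 + 94) + (227/2 + 1428 + 19068)) + 190584 = (-74 + 41219/2) + 190584 = 41071/2 + 190584 = 422239/2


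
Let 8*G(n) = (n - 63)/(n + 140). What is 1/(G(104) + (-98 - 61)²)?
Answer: 1952/49348553 ≈ 3.9555e-5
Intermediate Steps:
G(n) = (-63 + n)/(8*(140 + n)) (G(n) = ((n - 63)/(n + 140))/8 = ((-63 + n)/(140 + n))/8 = (-63 + n)/(8*(140 + n)))
1/(G(104) + (-98 - 61)²) = 1/((-63 + 104)/(8*(140 + 104)) + (-98 - 61)²) = 1/((⅛)*41/244 + (-159)²) = 1/((⅛)*(1/244)*41 + 25281) = 1/(41/1952 + 25281) = 1/(49348553/1952) = 1952/49348553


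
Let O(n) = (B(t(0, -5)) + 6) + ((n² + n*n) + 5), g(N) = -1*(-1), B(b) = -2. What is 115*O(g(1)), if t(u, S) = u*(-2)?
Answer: 1265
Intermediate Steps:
t(u, S) = -2*u
g(N) = 1
O(n) = 9 + 2*n² (O(n) = (-2 + 6) + ((n² + n*n) + 5) = 4 + ((n² + n²) + 5) = 4 + (2*n² + 5) = 4 + (5 + 2*n²) = 9 + 2*n²)
115*O(g(1)) = 115*(9 + 2*1²) = 115*(9 + 2*1) = 115*(9 + 2) = 115*11 = 1265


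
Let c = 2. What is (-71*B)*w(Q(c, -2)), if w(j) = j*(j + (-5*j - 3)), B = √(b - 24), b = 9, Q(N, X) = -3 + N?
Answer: 71*I*√15 ≈ 274.98*I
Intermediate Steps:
B = I*√15 (B = √(9 - 24) = √(-15) = I*√15 ≈ 3.873*I)
w(j) = j*(-3 - 4*j) (w(j) = j*(j + (-3 - 5*j)) = j*(-3 - 4*j))
(-71*B)*w(Q(c, -2)) = (-71*I*√15)*(-(-3 + 2)*(3 + 4*(-3 + 2))) = (-71*I*√15)*(-1*(-1)*(3 + 4*(-1))) = (-71*I*√15)*(-1*(-1)*(3 - 4)) = (-71*I*√15)*(-1*(-1)*(-1)) = -71*I*√15*(-1) = 71*I*√15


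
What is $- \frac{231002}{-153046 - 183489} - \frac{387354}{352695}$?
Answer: $- \frac{651799040}{1582589491} \approx -0.41186$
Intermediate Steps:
$- \frac{231002}{-153046 - 183489} - \frac{387354}{352695} = - \frac{231002}{-153046 - 183489} - \frac{129118}{117565} = - \frac{231002}{-336535} - \frac{129118}{117565} = \left(-231002\right) \left(- \frac{1}{336535}\right) - \frac{129118}{117565} = \frac{231002}{336535} - \frac{129118}{117565} = - \frac{651799040}{1582589491}$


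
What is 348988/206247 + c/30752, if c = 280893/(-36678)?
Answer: 131191086447719/77543499678144 ≈ 1.6918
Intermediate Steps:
c = -93631/12226 (c = 280893*(-1/36678) = -93631/12226 ≈ -7.6583)
348988/206247 + c/30752 = 348988/206247 - 93631/12226/30752 = 348988*(1/206247) - 93631/12226*1/30752 = 348988/206247 - 93631/375973952 = 131191086447719/77543499678144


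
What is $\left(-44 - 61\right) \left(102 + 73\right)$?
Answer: $-18375$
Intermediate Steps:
$\left(-44 - 61\right) \left(102 + 73\right) = \left(-44 - 61\right) 175 = \left(-105\right) 175 = -18375$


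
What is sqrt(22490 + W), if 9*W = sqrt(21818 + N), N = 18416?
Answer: sqrt(202410 + sqrt(40234))/3 ≈ 150.04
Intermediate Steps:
W = sqrt(40234)/9 (W = sqrt(21818 + 18416)/9 = sqrt(40234)/9 ≈ 22.287)
sqrt(22490 + W) = sqrt(22490 + sqrt(40234)/9)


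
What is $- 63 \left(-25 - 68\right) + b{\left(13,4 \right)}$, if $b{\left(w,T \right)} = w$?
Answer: $5872$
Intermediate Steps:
$- 63 \left(-25 - 68\right) + b{\left(13,4 \right)} = - 63 \left(-25 - 68\right) + 13 = \left(-63\right) \left(-93\right) + 13 = 5859 + 13 = 5872$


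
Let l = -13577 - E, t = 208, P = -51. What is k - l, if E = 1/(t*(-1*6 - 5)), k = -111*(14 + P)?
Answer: 40460991/2288 ≈ 17684.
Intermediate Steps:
k = 4107 (k = -111*(14 - 51) = -111*(-37) = 4107)
E = -1/2288 (E = 1/(208*(-1*6 - 5)) = 1/(208*(-6 - 5)) = 1/(208*(-11)) = 1/(-2288) = -1/2288 ≈ -0.00043706)
l = -31064175/2288 (l = -13577 - 1*(-1/2288) = -13577 + 1/2288 = -31064175/2288 ≈ -13577.)
k - l = 4107 - 1*(-31064175/2288) = 4107 + 31064175/2288 = 40460991/2288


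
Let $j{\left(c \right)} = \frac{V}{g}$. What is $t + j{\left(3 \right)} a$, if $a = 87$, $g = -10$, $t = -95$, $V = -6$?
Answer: $- \frac{214}{5} \approx -42.8$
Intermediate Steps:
$j{\left(c \right)} = \frac{3}{5}$ ($j{\left(c \right)} = - \frac{6}{-10} = \left(-6\right) \left(- \frac{1}{10}\right) = \frac{3}{5}$)
$t + j{\left(3 \right)} a = -95 + \frac{3}{5} \cdot 87 = -95 + \frac{261}{5} = - \frac{214}{5}$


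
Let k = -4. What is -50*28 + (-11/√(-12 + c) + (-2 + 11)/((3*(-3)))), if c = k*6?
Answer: -1401 + 11*I/6 ≈ -1401.0 + 1.8333*I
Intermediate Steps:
c = -24 (c = -4*6 = -24)
-50*28 + (-11/√(-12 + c) + (-2 + 11)/((3*(-3)))) = -50*28 + (-11/√(-12 - 24) + (-2 + 11)/((3*(-3)))) = -1400 + (-11*(-I/6) + 9/(-9)) = -1400 + (-11*(-I/6) + 9*(-⅑)) = -1400 + (-(-11)*I/6 - 1) = -1400 + (11*I/6 - 1) = -1400 + (-1 + 11*I/6) = -1401 + 11*I/6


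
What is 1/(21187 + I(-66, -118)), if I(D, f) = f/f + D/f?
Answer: 59/1250125 ≈ 4.7195e-5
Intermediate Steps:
I(D, f) = 1 + D/f
1/(21187 + I(-66, -118)) = 1/(21187 + (-66 - 118)/(-118)) = 1/(21187 - 1/118*(-184)) = 1/(21187 + 92/59) = 1/(1250125/59) = 59/1250125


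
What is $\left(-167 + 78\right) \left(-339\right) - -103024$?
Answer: $133195$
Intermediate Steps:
$\left(-167 + 78\right) \left(-339\right) - -103024 = \left(-89\right) \left(-339\right) + 103024 = 30171 + 103024 = 133195$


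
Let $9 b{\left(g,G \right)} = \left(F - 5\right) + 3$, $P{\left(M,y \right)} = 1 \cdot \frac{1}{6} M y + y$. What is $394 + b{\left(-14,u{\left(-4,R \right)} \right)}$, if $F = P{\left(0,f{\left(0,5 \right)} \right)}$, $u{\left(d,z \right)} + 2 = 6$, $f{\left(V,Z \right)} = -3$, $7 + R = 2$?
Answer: $\frac{3541}{9} \approx 393.44$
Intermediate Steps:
$R = -5$ ($R = -7 + 2 = -5$)
$u{\left(d,z \right)} = 4$ ($u{\left(d,z \right)} = -2 + 6 = 4$)
$P{\left(M,y \right)} = y + \frac{M y}{6}$ ($P{\left(M,y \right)} = 1 \cdot \frac{1}{6} M y + y = \frac{M}{6} y + y = \frac{M y}{6} + y = y + \frac{M y}{6}$)
$F = -3$ ($F = \frac{1}{6} \left(-3\right) \left(6 + 0\right) = \frac{1}{6} \left(-3\right) 6 = -3$)
$b{\left(g,G \right)} = - \frac{5}{9}$ ($b{\left(g,G \right)} = \frac{\left(-3 - 5\right) + 3}{9} = \frac{-8 + 3}{9} = \frac{1}{9} \left(-5\right) = - \frac{5}{9}$)
$394 + b{\left(-14,u{\left(-4,R \right)} \right)} = 394 - \frac{5}{9} = \frac{3541}{9}$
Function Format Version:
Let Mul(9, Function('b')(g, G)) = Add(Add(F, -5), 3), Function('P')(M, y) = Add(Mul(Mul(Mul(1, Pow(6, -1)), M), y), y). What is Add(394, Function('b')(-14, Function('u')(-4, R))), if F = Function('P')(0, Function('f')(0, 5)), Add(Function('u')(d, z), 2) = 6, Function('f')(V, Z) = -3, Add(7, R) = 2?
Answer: Rational(3541, 9) ≈ 393.44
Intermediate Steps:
R = -5 (R = Add(-7, 2) = -5)
Function('u')(d, z) = 4 (Function('u')(d, z) = Add(-2, 6) = 4)
Function('P')(M, y) = Add(y, Mul(Rational(1, 6), M, y)) (Function('P')(M, y) = Add(Mul(Mul(Mul(1, Rational(1, 6)), M), y), y) = Add(Mul(Mul(Rational(1, 6), M), y), y) = Add(Mul(Rational(1, 6), M, y), y) = Add(y, Mul(Rational(1, 6), M, y)))
F = -3 (F = Mul(Rational(1, 6), -3, Add(6, 0)) = Mul(Rational(1, 6), -3, 6) = -3)
Function('b')(g, G) = Rational(-5, 9) (Function('b')(g, G) = Mul(Rational(1, 9), Add(Add(-3, -5), 3)) = Mul(Rational(1, 9), Add(-8, 3)) = Mul(Rational(1, 9), -5) = Rational(-5, 9))
Add(394, Function('b')(-14, Function('u')(-4, R))) = Add(394, Rational(-5, 9)) = Rational(3541, 9)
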